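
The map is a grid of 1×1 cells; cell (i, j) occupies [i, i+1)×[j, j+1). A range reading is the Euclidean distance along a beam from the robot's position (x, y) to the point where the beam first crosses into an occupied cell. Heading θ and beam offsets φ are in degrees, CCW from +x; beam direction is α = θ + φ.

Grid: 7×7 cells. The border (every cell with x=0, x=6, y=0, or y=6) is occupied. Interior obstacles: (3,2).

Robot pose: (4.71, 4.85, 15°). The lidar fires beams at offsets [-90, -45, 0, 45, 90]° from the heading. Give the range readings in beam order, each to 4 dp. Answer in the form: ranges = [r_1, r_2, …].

beam 1: φ=-90°, α=285°
  d=(0.2588,-0.9659)  start (4,4)  tX=1.1205 tY=0.8800  stride 1/|dx|=3.8637 1/|dy|=1.0353
    cross y-line → (4,3), t=0.8800
    cross x-line → (5,3), t=1.1205
    cross y-line → (5,2), t=1.9153
    cross y-line → (5,1), t=2.9505
    cross y-line → (5,0), t=3.9858 (wall)
  → r_1 = 3.9858
beam 2: φ=-45°, α=330°
  d=(0.8660,-0.5000)  start (4,4)  tX=0.3349 tY=1.7000  stride 1/|dx|=1.1547 1/|dy|=2.0000
    cross x-line → (5,4), t=0.3349
    cross x-line → (6,4), t=1.4896 (wall)
  → r_2 = 1.4896
beam 3: φ=0°, α=15°
  d=(0.9659,0.2588)  start (4,4)  tX=0.3002 tY=0.5796  stride 1/|dx|=1.0353 1/|dy|=3.8637
    cross x-line → (5,4), t=0.3002
    cross y-line → (5,5), t=0.5796
    cross x-line → (6,5), t=1.3355 (wall)
  → r_3 = 1.3355
beam 4: φ=45°, α=60°
  d=(0.5000,0.8660)  start (4,4)  tX=0.5800 tY=0.1732  stride 1/|dx|=2.0000 1/|dy|=1.1547
    cross y-line → (4,5), t=0.1732
    cross x-line → (5,5), t=0.5800
    cross y-line → (5,6), t=1.3279 (wall)
  → r_4 = 1.3279
beam 5: φ=90°, α=105°
  d=(-0.2588,0.9659)  start (4,4)  tX=2.7432 tY=0.1553  stride 1/|dx|=3.8637 1/|dy|=1.0353
    cross y-line → (4,5), t=0.1553
    cross y-line → (4,6), t=1.1906 (wall)
  → r_5 = 1.1906

ranges = [3.9858, 1.4896, 1.3355, 1.3279, 1.1906]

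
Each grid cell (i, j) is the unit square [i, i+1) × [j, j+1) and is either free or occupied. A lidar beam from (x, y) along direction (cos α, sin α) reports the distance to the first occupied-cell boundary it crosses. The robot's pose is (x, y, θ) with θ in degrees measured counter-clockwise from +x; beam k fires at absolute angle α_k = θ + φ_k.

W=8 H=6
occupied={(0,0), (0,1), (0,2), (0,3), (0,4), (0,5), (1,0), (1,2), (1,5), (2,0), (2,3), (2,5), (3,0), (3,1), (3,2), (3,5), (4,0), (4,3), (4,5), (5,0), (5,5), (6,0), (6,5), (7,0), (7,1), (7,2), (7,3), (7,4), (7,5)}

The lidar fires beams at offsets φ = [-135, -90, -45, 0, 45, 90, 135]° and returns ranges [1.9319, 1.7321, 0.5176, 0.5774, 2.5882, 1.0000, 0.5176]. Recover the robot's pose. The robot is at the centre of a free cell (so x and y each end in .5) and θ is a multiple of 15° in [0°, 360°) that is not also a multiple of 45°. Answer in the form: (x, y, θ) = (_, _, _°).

(x, y, θ) = (4.5, 4.5, 300°)

The pose lattice has 19·16 = 304 candidates. Test each by forward raycasting.
  (6.5, 4.5, 60°): beam 2 = 0.5774 ≠ 1.7321 ✗
  (5.5, 3.5, 15°): beam 1 = 2.8868 ≠ 1.9319 ✗
  (3.5, 3.5, 240°): beam 1 = 1.5529 ≠ 1.9319 ✗
  (6.5, 1.5, 105°): beam 1 = 0.5774 ≠ 1.9319 ✗
  …
  (4.5, 4.5, 300°): r_1=1.9319, r_2=1.7321, r_3=0.5176, r_4=0.5774, r_5=2.5882, r_6=1.0000, r_7=0.5176 — all match ✓
Only this pose fits every beam.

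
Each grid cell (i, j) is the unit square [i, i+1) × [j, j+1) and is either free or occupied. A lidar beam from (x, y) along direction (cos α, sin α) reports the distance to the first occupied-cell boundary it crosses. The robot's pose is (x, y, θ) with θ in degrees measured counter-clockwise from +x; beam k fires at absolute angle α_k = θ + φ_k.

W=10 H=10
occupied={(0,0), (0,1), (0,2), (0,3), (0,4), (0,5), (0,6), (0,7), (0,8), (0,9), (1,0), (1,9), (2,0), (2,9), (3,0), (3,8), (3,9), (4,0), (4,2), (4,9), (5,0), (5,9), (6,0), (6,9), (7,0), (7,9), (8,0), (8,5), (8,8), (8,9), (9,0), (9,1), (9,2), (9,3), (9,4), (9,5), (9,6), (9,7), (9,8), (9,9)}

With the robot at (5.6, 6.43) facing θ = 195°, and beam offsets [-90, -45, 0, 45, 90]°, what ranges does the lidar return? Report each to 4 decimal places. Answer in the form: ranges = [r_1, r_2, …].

beam 1: φ=-90°, α=105°
  dir = (cos 105°, sin 105°) = (-0.2588, 0.9659); from cell (5,6)
  next x-line at t=2.3182, next y-line at t=0.5901; Δt_x=3.8637, Δt_y=1.0353
    y: enter (5,7) at t=0.5901
    y: enter (5,8) at t=1.6254
    x: enter (4,8) at t=2.3182
    y: enter (4,9) at t=2.6607 ← occupied
  → r_1 = 2.6607
beam 2: φ=-45°, α=150°
  dir = (cos 150°, sin 150°) = (-0.8660, 0.5000); from cell (5,6)
  next x-line at t=0.6928, next y-line at t=1.1400; Δt_x=1.1547, Δt_y=2.0000
    x: enter (4,6) at t=0.6928
    y: enter (4,7) at t=1.1400
    x: enter (3,7) at t=1.8475
    x: enter (2,7) at t=3.0022
    y: enter (2,8) at t=3.1400
    x: enter (1,8) at t=4.1569
    y: enter (1,9) at t=5.1400 ← occupied
  → r_2 = 5.1400
beam 3: φ=0°, α=195°
  dir = (cos 195°, sin 195°) = (-0.9659, -0.2588); from cell (5,6)
  next x-line at t=0.6212, next y-line at t=1.6614; Δt_x=1.0353, Δt_y=3.8637
    x: enter (4,6) at t=0.6212
    x: enter (3,6) at t=1.6564
    y: enter (3,5) at t=1.6614
    x: enter (2,5) at t=2.6917
    x: enter (1,5) at t=3.7270
    x: enter (0,5) at t=4.7623 ← occupied
  → r_3 = 4.7623
beam 4: φ=45°, α=240°
  dir = (cos 240°, sin 240°) = (-0.5000, -0.8660); from cell (5,6)
  next x-line at t=1.2000, next y-line at t=0.4965; Δt_x=2.0000, Δt_y=1.1547
    y: enter (5,5) at t=0.4965
    x: enter (4,5) at t=1.2000
    y: enter (4,4) at t=1.6512
    y: enter (4,3) at t=2.8059
    x: enter (3,3) at t=3.2000
    y: enter (3,2) at t=3.9606
    y: enter (3,1) at t=5.1153
    x: enter (2,1) at t=5.2000
    y: enter (2,0) at t=6.2700 ← occupied
  → r_4 = 6.2700
beam 5: φ=90°, α=285°
  dir = (cos 285°, sin 285°) = (0.2588, -0.9659); from cell (5,6)
  next x-line at t=1.5455, next y-line at t=0.4452; Δt_x=3.8637, Δt_y=1.0353
    y: enter (5,5) at t=0.4452
    y: enter (5,4) at t=1.4804
    x: enter (6,4) at t=1.5455
    y: enter (6,3) at t=2.5157
    y: enter (6,2) at t=3.5510
    y: enter (6,1) at t=4.5863
    x: enter (7,1) at t=5.4092
    y: enter (7,0) at t=5.6215 ← occupied
  → r_5 = 5.6215

ranges = [2.6607, 5.1400, 4.7623, 6.2700, 5.6215]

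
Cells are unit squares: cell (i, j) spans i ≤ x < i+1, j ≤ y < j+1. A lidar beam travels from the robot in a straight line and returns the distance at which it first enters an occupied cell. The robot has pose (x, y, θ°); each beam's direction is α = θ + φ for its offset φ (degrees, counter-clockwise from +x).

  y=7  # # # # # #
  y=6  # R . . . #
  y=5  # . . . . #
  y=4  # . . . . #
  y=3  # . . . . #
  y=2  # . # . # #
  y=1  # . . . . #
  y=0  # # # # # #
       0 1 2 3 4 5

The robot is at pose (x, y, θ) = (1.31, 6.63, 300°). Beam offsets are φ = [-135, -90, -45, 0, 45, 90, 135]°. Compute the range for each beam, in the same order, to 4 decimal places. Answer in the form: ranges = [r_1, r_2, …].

beam 1: φ=-135°, α=165°
  direction (-0.9659, 0.2588); cell (1,6); t to first gridline: x 0.3209, y 1.4296 (then +1.0353 / +3.8637)
    (0,6) via x @ 0.3209  # hit
  → r_1 = 0.3209
beam 2: φ=-90°, α=210°
  direction (-0.8660, -0.5000); cell (1,6); t to first gridline: x 0.3580, y 1.2600 (then +1.1547 / +2.0000)
    (0,6) via x @ 0.3580  # hit
  → r_2 = 0.3580
beam 3: φ=-45°, α=255°
  direction (-0.2588, -0.9659); cell (1,6); t to first gridline: x 1.1977, y 0.6522 (then +3.8637 / +1.0353)
    (1,5) via y @ 0.6522
    (0,5) via x @ 1.1977  # hit
  → r_3 = 1.1977
beam 4: φ=0°, α=300°
  direction (0.5000, -0.8660); cell (1,6); t to first gridline: x 1.3800, y 0.7275 (then +2.0000 / +1.1547)
    (1,5) via y @ 0.7275
    (2,5) via x @ 1.3800
    (2,4) via y @ 1.8822
    (2,3) via y @ 3.0369
    (3,3) via x @ 3.3800
    (3,2) via y @ 4.1916
    (3,1) via y @ 5.3463
    (4,1) via x @ 5.3800
    (4,0) via y @ 6.5010  # hit
  → r_4 = 6.5010
beam 5: φ=45°, α=345°
  direction (0.9659, -0.2588); cell (1,6); t to first gridline: x 0.7143, y 2.4341 (then +1.0353 / +3.8637)
    (2,6) via x @ 0.7143
    (3,6) via x @ 1.7496
    (3,5) via y @ 2.4341
    (4,5) via x @ 2.7849
    (5,5) via x @ 3.8202  # hit
  → r_5 = 3.8202
beam 6: φ=90°, α=30°
  direction (0.8660, 0.5000); cell (1,6); t to first gridline: x 0.7967, y 0.7400 (then +1.1547 / +2.0000)
    (1,7) via y @ 0.7400  # hit
  → r_6 = 0.7400
beam 7: φ=135°, α=75°
  direction (0.2588, 0.9659); cell (1,6); t to first gridline: x 2.6660, y 0.3831 (then +3.8637 / +1.0353)
    (1,7) via y @ 0.3831  # hit
  → r_7 = 0.3831

ranges = [0.3209, 0.3580, 1.1977, 6.5010, 3.8202, 0.7400, 0.3831]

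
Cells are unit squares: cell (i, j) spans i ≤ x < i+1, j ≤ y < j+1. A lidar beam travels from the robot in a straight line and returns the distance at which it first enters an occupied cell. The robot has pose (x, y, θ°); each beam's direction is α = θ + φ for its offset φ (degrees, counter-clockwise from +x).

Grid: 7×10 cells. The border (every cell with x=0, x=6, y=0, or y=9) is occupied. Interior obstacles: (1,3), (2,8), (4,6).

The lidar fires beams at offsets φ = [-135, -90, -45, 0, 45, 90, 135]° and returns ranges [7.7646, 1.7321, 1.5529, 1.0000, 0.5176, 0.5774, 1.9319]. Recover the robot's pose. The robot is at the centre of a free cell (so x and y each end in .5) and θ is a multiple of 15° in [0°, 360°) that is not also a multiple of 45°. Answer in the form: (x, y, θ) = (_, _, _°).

The pose lattice has 37·16 = 592 candidates. Test each by forward raycasting.
  (5.5, 1.5, 120°): beam 1 = 0.5176 ≠ 7.7646 ✗
  (5.5, 7.5, 240°): beam 1 = 1.5529 ≠ 7.7646 ✗
  (1.5, 1.5, 60°): beam 1 = 0.5176 ≠ 7.7646 ✗
  (5.5, 6.5, 285°): beam 1 = 0.5774 ≠ 7.7646 ✗
  (4.5, 7.5, 150°): beam 1 = 1.5529 ≠ 7.7646 ✗
  …
  (2.5, 1.5, 210°): r_1=7.7646, r_2=1.7321, r_3=1.5529, r_4=1.0000, r_5=0.5176, r_6=0.5774, r_7=1.9319 — all match ✓
No second candidate reproduces the full scan.

(x, y, θ) = (2.5, 1.5, 210°)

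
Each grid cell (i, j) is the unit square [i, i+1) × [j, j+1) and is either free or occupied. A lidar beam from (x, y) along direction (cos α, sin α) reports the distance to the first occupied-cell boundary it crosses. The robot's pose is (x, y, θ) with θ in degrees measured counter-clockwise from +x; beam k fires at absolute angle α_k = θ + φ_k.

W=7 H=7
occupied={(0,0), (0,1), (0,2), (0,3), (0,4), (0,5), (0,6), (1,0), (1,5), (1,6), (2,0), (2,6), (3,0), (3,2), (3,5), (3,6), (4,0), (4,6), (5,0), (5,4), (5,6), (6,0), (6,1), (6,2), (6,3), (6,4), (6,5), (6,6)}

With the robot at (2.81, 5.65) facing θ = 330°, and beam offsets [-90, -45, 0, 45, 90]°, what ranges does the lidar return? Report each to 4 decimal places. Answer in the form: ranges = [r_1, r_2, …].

ranges = [3.6200, 2.7435, 0.2194, 0.1967, 0.3800]

beam 1: φ=-90°, α=240°
  direction (-0.5000, -0.8660); cell (2,5); t to first gridline: x 1.6200, y 0.7506 (then +2.0000 / +1.1547)
    (2,4) via y @ 0.7506
    (1,4) via x @ 1.6200
    (1,3) via y @ 1.9053
    (1,2) via y @ 3.0600
    (0,2) via x @ 3.6200  # hit
  → r_1 = 3.6200
beam 2: φ=-45°, α=285°
  direction (0.2588, -0.9659); cell (2,5); t to first gridline: x 0.7341, y 0.6729 (then +3.8637 / +1.0353)
    (2,4) via y @ 0.6729
    (3,4) via x @ 0.7341
    (3,3) via y @ 1.7082
    (3,2) via y @ 2.7435  # hit
  → r_2 = 2.7435
beam 3: φ=0°, α=330°
  direction (0.8660, -0.5000); cell (2,5); t to first gridline: x 0.2194, y 1.3000 (then +1.1547 / +2.0000)
    (3,5) via x @ 0.2194  # hit
  → r_3 = 0.2194
beam 4: φ=45°, α=15°
  direction (0.9659, 0.2588); cell (2,5); t to first gridline: x 0.1967, y 1.3523 (then +1.0353 / +3.8637)
    (3,5) via x @ 0.1967  # hit
  → r_4 = 0.1967
beam 5: φ=90°, α=60°
  direction (0.5000, 0.8660); cell (2,5); t to first gridline: x 0.3800, y 0.4041 (then +2.0000 / +1.1547)
    (3,5) via x @ 0.3800  # hit
  → r_5 = 0.3800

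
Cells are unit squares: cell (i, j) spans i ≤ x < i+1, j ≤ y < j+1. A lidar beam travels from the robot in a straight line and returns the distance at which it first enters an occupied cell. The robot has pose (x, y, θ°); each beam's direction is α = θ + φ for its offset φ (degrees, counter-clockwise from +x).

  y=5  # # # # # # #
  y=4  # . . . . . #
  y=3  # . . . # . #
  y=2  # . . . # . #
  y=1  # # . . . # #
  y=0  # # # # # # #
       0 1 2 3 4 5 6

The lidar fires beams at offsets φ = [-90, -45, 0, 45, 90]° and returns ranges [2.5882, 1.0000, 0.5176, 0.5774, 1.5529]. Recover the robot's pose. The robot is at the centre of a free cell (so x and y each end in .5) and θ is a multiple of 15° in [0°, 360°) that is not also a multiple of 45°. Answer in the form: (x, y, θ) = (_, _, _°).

Candidates: 16 free-cell centres × 16 headings = 256 poses. Raycast each; keep the one whose scan matches to 4 dp.
  (5.5, 3.5, 195°): beam 1 = 1.5529 ≠ 2.5882 ✗
  (1.5, 2.5, 285°): beam 1 = 0.5176 ≠ 2.5882 ✗
  (3.5, 1.5, 240°): beam 1 = 2.8868 ≠ 2.5882 ✗
  …
  (3.5, 3.5, 345°): r_1=2.5882, r_2=1.0000, r_3=0.5176, r_4=0.5774, r_5=1.5529 — all match ✓
Only this pose fits every beam.

(x, y, θ) = (3.5, 3.5, 345°)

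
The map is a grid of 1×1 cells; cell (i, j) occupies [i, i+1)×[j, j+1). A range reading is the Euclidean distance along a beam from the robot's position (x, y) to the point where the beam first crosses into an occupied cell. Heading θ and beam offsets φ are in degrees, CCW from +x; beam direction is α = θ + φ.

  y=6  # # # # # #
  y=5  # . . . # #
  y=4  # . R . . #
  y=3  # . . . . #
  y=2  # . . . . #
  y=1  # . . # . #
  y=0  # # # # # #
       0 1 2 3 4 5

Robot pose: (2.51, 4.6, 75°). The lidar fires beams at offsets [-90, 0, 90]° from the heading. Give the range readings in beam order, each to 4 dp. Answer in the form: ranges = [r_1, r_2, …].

beam 1: φ=-90°, α=345°
  cosα=0.9659 sinα=-0.2588 | (2,4) | tMaxX 0.5073 tMaxY 2.3182 | tΔX 1.0353 tΔY 3.8637
    t=0.5073 [x] (3,4)
    t=1.5426 [x] (4,4)
    t=2.3182 [y] (4,3)
    t=2.5778 [x] (5,3) — stop
  → r_1 = 2.5778
beam 2: φ=0°, α=75°
  cosα=0.2588 sinα=0.9659 | (2,4) | tMaxX 1.8932 tMaxY 0.4141 | tΔX 3.8637 tΔY 1.0353
    t=0.4141 [y] (2,5)
    t=1.4494 [y] (2,6) — stop
  → r_2 = 1.4494
beam 3: φ=90°, α=165°
  cosα=-0.9659 sinα=0.2588 | (2,4) | tMaxX 0.5280 tMaxY 1.5455 | tΔX 1.0353 tΔY 3.8637
    t=0.5280 [x] (1,4)
    t=1.5455 [y] (1,5)
    t=1.5633 [x] (0,5) — stop
  → r_3 = 1.5633

ranges = [2.5778, 1.4494, 1.5633]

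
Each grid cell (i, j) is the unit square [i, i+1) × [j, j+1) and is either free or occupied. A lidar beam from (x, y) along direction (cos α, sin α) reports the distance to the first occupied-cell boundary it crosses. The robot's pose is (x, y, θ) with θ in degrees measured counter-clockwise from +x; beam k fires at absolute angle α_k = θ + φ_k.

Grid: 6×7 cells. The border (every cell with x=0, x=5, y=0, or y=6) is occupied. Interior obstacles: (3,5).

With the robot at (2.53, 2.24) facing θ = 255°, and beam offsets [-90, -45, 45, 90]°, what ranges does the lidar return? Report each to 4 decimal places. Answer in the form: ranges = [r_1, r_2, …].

ranges = [1.5840, 1.7667, 1.4318, 2.5571]

beam 1: φ=-90°, α=165°
  cosα=-0.9659 sinα=0.2588 | (2,2) | tMaxX 0.5487 tMaxY 2.9364 | tΔX 1.0353 tΔY 3.8637
    t=0.5487 [x] (1,2)
    t=1.5840 [x] (0,2) — stop
  → r_1 = 1.5840
beam 2: φ=-45°, α=210°
  cosα=-0.8660 sinα=-0.5000 | (2,2) | tMaxX 0.6120 tMaxY 0.4800 | tΔX 1.1547 tΔY 2.0000
    t=0.4800 [y] (2,1)
    t=0.6120 [x] (1,1)
    t=1.7667 [x] (0,1) — stop
  → r_2 = 1.7667
beam 3: φ=45°, α=300°
  cosα=0.5000 sinα=-0.8660 | (2,2) | tMaxX 0.9400 tMaxY 0.2771 | tΔX 2.0000 tΔY 1.1547
    t=0.2771 [y] (2,1)
    t=0.9400 [x] (3,1)
    t=1.4318 [y] (3,0) — stop
  → r_3 = 1.4318
beam 4: φ=90°, α=345°
  cosα=0.9659 sinα=-0.2588 | (2,2) | tMaxX 0.4866 tMaxY 0.9273 | tΔX 1.0353 tΔY 3.8637
    t=0.4866 [x] (3,2)
    t=0.9273 [y] (3,1)
    t=1.5219 [x] (4,1)
    t=2.5571 [x] (5,1) — stop
  → r_4 = 2.5571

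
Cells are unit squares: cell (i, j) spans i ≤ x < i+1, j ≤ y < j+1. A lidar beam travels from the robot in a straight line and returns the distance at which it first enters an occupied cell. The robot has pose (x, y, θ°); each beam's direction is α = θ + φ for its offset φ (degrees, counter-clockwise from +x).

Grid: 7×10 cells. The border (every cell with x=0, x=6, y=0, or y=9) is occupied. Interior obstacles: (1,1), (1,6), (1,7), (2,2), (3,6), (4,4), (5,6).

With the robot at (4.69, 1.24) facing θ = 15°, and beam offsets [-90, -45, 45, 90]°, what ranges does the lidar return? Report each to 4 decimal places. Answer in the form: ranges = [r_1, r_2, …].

ranges = [0.2485, 0.4800, 2.6200, 4.9279]

beam 1: φ=-90°, α=285°
  direction (0.2588, -0.9659); cell (4,1); t to first gridline: x 1.1977, y 0.2485 (then +3.8637 / +1.0353)
    (4,0) via y @ 0.2485  # hit
  → r_1 = 0.2485
beam 2: φ=-45°, α=330°
  direction (0.8660, -0.5000); cell (4,1); t to first gridline: x 0.3580, y 0.4800 (then +1.1547 / +2.0000)
    (5,1) via x @ 0.3580
    (5,0) via y @ 0.4800  # hit
  → r_2 = 0.4800
beam 3: φ=45°, α=60°
  direction (0.5000, 0.8660); cell (4,1); t to first gridline: x 0.6200, y 0.8776 (then +2.0000 / +1.1547)
    (5,1) via x @ 0.6200
    (5,2) via y @ 0.8776
    (5,3) via y @ 2.0323
    (6,3) via x @ 2.6200  # hit
  → r_3 = 2.6200
beam 4: φ=90°, α=105°
  direction (-0.2588, 0.9659); cell (4,1); t to first gridline: x 2.6660, y 0.7868 (then +3.8637 / +1.0353)
    (4,2) via y @ 0.7868
    (4,3) via y @ 1.8221
    (3,3) via x @ 2.6660
    (3,4) via y @ 2.8574
    (3,5) via y @ 3.8926
    (3,6) via y @ 4.9279  # hit
  → r_4 = 4.9279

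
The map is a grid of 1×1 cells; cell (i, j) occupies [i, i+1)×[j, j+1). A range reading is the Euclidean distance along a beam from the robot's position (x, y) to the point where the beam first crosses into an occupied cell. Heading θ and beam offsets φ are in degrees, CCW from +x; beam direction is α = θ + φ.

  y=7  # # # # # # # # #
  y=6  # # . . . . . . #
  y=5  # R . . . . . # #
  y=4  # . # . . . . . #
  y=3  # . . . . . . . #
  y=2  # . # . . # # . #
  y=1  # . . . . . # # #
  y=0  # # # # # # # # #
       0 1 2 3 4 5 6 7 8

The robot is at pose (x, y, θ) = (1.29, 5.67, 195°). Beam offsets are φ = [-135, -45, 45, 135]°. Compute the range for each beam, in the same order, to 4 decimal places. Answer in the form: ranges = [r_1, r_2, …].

ranges = [0.3811, 0.3349, 0.5800, 1.3400]

beam 1: φ=-135°, α=60°
  dir = (cos 60°, sin 60°) = (0.5000, 0.8660); from cell (1,5)
  next x-line at t=1.4200, next y-line at t=0.3811; Δt_x=2.0000, Δt_y=1.1547
    y: enter (1,6) at t=0.3811 ← occupied
  → r_1 = 0.3811
beam 2: φ=-45°, α=150°
  dir = (cos 150°, sin 150°) = (-0.8660, 0.5000); from cell (1,5)
  next x-line at t=0.3349, next y-line at t=0.6600; Δt_x=1.1547, Δt_y=2.0000
    x: enter (0,5) at t=0.3349 ← occupied
  → r_2 = 0.3349
beam 3: φ=45°, α=240°
  dir = (cos 240°, sin 240°) = (-0.5000, -0.8660); from cell (1,5)
  next x-line at t=0.5800, next y-line at t=0.7736; Δt_x=2.0000, Δt_y=1.1547
    x: enter (0,5) at t=0.5800 ← occupied
  → r_3 = 0.5800
beam 4: φ=135°, α=330°
  dir = (cos 330°, sin 330°) = (0.8660, -0.5000); from cell (1,5)
  next x-line at t=0.8198, next y-line at t=1.3400; Δt_x=1.1547, Δt_y=2.0000
    x: enter (2,5) at t=0.8198
    y: enter (2,4) at t=1.3400 ← occupied
  → r_4 = 1.3400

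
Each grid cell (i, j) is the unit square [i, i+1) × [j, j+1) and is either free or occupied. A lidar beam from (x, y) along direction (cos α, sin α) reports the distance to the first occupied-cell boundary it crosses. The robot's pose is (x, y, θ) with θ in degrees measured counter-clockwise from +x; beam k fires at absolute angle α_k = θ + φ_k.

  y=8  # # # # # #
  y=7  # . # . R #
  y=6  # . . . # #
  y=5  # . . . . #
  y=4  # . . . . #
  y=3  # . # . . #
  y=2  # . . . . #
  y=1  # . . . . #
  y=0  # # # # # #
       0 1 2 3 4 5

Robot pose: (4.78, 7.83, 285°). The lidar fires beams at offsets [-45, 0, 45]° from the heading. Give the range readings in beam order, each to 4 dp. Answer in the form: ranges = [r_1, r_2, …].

beam 1: φ=-45°, α=240°
  dir = (cos 240°, sin 240°) = (-0.5000, -0.8660); from cell (4,7)
  next x-line at t=1.5600, next y-line at t=0.9584; Δt_x=2.0000, Δt_y=1.1547
    y: enter (4,6) at t=0.9584 ← occupied
  → r_1 = 0.9584
beam 2: φ=0°, α=285°
  dir = (cos 285°, sin 285°) = (0.2588, -0.9659); from cell (4,7)
  next x-line at t=0.8500, next y-line at t=0.8593; Δt_x=3.8637, Δt_y=1.0353
    x: enter (5,7) at t=0.8500 ← occupied
  → r_2 = 0.8500
beam 3: φ=45°, α=330°
  dir = (cos 330°, sin 330°) = (0.8660, -0.5000); from cell (4,7)
  next x-line at t=0.2540, next y-line at t=1.6600; Δt_x=1.1547, Δt_y=2.0000
    x: enter (5,7) at t=0.2540 ← occupied
  → r_3 = 0.2540

ranges = [0.9584, 0.8500, 0.2540]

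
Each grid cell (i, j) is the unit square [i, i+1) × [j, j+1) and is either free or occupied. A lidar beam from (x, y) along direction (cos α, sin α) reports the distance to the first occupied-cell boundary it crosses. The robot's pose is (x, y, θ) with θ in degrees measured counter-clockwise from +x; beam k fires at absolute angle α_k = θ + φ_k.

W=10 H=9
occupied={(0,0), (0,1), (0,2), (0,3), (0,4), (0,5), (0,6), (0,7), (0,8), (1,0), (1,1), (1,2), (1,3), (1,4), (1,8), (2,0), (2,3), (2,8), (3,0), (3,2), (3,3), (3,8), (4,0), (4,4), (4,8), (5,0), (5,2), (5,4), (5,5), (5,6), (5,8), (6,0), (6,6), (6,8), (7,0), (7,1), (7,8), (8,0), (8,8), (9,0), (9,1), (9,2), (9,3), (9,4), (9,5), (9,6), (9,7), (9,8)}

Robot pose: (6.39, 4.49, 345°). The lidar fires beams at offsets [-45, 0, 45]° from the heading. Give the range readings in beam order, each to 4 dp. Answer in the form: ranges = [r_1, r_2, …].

ranges = [2.8752, 2.7021, 3.0138]

beam 1: φ=-45°, α=300°
  dir = (cos 300°, sin 300°) = (0.5000, -0.8660); from cell (6,4)
  next x-line at t=1.2200, next y-line at t=0.5658; Δt_x=2.0000, Δt_y=1.1547
    y: enter (6,3) at t=0.5658
    x: enter (7,3) at t=1.2200
    y: enter (7,2) at t=1.7205
    y: enter (7,1) at t=2.8752 ← occupied
  → r_1 = 2.8752
beam 2: φ=0°, α=345°
  dir = (cos 345°, sin 345°) = (0.9659, -0.2588); from cell (6,4)
  next x-line at t=0.6315, next y-line at t=1.8932; Δt_x=1.0353, Δt_y=3.8637
    x: enter (7,4) at t=0.6315
    x: enter (8,4) at t=1.6668
    y: enter (8,3) at t=1.8932
    x: enter (9,3) at t=2.7021 ← occupied
  → r_2 = 2.7021
beam 3: φ=45°, α=30°
  dir = (cos 30°, sin 30°) = (0.8660, 0.5000); from cell (6,4)
  next x-line at t=0.7044, next y-line at t=1.0200; Δt_x=1.1547, Δt_y=2.0000
    x: enter (7,4) at t=0.7044
    y: enter (7,5) at t=1.0200
    x: enter (8,5) at t=1.8591
    x: enter (9,5) at t=3.0138 ← occupied
  → r_3 = 3.0138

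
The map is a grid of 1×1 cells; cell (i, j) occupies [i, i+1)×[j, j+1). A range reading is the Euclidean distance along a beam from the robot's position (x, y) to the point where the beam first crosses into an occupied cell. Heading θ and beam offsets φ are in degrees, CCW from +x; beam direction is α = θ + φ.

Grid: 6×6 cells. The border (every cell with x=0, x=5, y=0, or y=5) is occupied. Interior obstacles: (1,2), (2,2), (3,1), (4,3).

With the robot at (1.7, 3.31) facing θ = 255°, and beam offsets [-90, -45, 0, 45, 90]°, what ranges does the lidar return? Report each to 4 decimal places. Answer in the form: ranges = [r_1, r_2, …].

beam 1: φ=-90°, α=165°
  direction (-0.9659, 0.2588); cell (1,3); t to first gridline: x 0.7247, y 2.6660 (then +1.0353 / +3.8637)
    (0,3) via x @ 0.7247  # hit
  → r_1 = 0.7247
beam 2: φ=-45°, α=210°
  direction (-0.8660, -0.5000); cell (1,3); t to first gridline: x 0.8083, y 0.6200 (then +1.1547 / +2.0000)
    (1,2) via y @ 0.6200  # hit
  → r_2 = 0.6200
beam 3: φ=0°, α=255°
  direction (-0.2588, -0.9659); cell (1,3); t to first gridline: x 2.7046, y 0.3209 (then +3.8637 / +1.0353)
    (1,2) via y @ 0.3209  # hit
  → r_3 = 0.3209
beam 4: φ=45°, α=300°
  direction (0.5000, -0.8660); cell (1,3); t to first gridline: x 0.6000, y 0.3580 (then +2.0000 / +1.1547)
    (1,2) via y @ 0.3580  # hit
  → r_4 = 0.3580
beam 5: φ=90°, α=345°
  direction (0.9659, -0.2588); cell (1,3); t to first gridline: x 0.3106, y 1.1977 (then +1.0353 / +3.8637)
    (2,3) via x @ 0.3106
    (2,2) via y @ 1.1977  # hit
  → r_5 = 1.1977

ranges = [0.7247, 0.6200, 0.3209, 0.3580, 1.1977]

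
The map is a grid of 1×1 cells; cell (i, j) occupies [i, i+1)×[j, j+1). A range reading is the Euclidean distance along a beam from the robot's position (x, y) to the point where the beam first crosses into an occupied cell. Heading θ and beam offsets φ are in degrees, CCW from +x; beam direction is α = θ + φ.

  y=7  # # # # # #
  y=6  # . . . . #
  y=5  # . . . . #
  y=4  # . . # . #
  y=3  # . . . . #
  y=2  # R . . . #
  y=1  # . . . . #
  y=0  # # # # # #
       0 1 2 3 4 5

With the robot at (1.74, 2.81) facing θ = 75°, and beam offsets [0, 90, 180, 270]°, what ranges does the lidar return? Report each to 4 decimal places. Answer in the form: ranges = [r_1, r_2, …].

beam 1: φ=0°, α=75°
  direction (0.2588, 0.9659); cell (1,2); t to first gridline: x 1.0046, y 0.1967 (then +3.8637 / +1.0353)
    (1,3) via y @ 0.1967
    (2,3) via x @ 1.0046
    (2,4) via y @ 1.2320
    (2,5) via y @ 2.2673
    (2,6) via y @ 3.3025
    (2,7) via y @ 4.3378  # hit
  → r_1 = 4.3378
beam 2: φ=90°, α=165°
  direction (-0.9659, 0.2588); cell (1,2); t to first gridline: x 0.7661, y 0.7341 (then +1.0353 / +3.8637)
    (1,3) via y @ 0.7341
    (0,3) via x @ 0.7661  # hit
  → r_2 = 0.7661
beam 3: φ=180°, α=255°
  direction (-0.2588, -0.9659); cell (1,2); t to first gridline: x 2.8591, y 0.8386 (then +3.8637 / +1.0353)
    (1,1) via y @ 0.8386
    (1,0) via y @ 1.8738  # hit
  → r_3 = 1.8738
beam 4: φ=270°, α=345°
  direction (0.9659, -0.2588); cell (1,2); t to first gridline: x 0.2692, y 3.1296 (then +1.0353 / +3.8637)
    (2,2) via x @ 0.2692
    (3,2) via x @ 1.3044
    (4,2) via x @ 2.3397
    (4,1) via y @ 3.1296
    (5,1) via x @ 3.3750  # hit
  → r_4 = 3.3750

ranges = [4.3378, 0.7661, 1.8738, 3.3750]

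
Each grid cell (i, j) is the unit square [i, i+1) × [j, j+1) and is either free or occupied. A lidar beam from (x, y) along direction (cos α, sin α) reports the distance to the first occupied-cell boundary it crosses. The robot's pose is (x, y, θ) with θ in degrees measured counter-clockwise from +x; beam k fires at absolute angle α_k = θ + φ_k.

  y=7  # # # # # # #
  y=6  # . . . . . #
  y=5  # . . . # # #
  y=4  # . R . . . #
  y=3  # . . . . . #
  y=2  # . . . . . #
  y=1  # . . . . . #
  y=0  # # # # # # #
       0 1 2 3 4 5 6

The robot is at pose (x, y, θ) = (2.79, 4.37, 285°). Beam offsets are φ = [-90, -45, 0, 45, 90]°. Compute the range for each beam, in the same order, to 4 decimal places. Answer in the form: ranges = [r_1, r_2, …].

ranges = [1.8531, 3.5800, 3.4889, 3.7066, 2.4341]

beam 1: φ=-90°, α=195°
  cosα=-0.9659 sinα=-0.2588 | (2,4) | tMaxX 0.8179 tMaxY 1.4296 | tΔX 1.0353 tΔY 3.8637
    t=0.8179 [x] (1,4)
    t=1.4296 [y] (1,3)
    t=1.8531 [x] (0,3) — stop
  → r_1 = 1.8531
beam 2: φ=-45°, α=240°
  cosα=-0.5000 sinα=-0.8660 | (2,4) | tMaxX 1.5800 tMaxY 0.4272 | tΔX 2.0000 tΔY 1.1547
    t=0.4272 [y] (2,3)
    t=1.5800 [x] (1,3)
    t=1.5819 [y] (1,2)
    t=2.7366 [y] (1,1)
    t=3.5800 [x] (0,1) — stop
  → r_2 = 3.5800
beam 3: φ=0°, α=285°
  cosα=0.2588 sinα=-0.9659 | (2,4) | tMaxX 0.8114 tMaxY 0.3831 | tΔX 3.8637 tΔY 1.0353
    t=0.3831 [y] (2,3)
    t=0.8114 [x] (3,3)
    t=1.4183 [y] (3,2)
    t=2.4536 [y] (3,1)
    t=3.4889 [y] (3,0) — stop
  → r_3 = 3.4889
beam 4: φ=45°, α=330°
  cosα=0.8660 sinα=-0.5000 | (2,4) | tMaxX 0.2425 tMaxY 0.7400 | tΔX 1.1547 tΔY 2.0000
    t=0.2425 [x] (3,4)
    t=0.7400 [y] (3,3)
    t=1.3972 [x] (4,3)
    t=2.5519 [x] (5,3)
    t=2.7400 [y] (5,2)
    t=3.7066 [x] (6,2) — stop
  → r_4 = 3.7066
beam 5: φ=90°, α=15°
  cosα=0.9659 sinα=0.2588 | (2,4) | tMaxX 0.2174 tMaxY 2.4341 | tΔX 1.0353 tΔY 3.8637
    t=0.2174 [x] (3,4)
    t=1.2527 [x] (4,4)
    t=2.2880 [x] (5,4)
    t=2.4341 [y] (5,5) — stop
  → r_5 = 2.4341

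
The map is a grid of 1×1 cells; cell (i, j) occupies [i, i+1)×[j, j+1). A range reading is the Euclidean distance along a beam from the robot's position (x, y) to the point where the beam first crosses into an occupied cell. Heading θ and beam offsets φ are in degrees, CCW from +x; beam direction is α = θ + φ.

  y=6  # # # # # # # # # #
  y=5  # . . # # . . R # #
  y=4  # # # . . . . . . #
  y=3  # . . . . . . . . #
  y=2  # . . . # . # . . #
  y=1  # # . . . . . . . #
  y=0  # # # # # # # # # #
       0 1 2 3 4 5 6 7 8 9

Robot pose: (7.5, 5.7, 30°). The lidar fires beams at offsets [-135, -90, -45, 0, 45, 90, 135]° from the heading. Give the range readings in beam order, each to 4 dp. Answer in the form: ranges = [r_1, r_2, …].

beam 1: φ=-135°, α=255°
  dir = (cos 255°, sin 255°) = (-0.2588, -0.9659); from cell (7,5)
  next x-line at t=1.9319, next y-line at t=0.7247; Δt_x=3.8637, Δt_y=1.0353
    y: enter (7,4) at t=0.7247
    y: enter (7,3) at t=1.7600
    x: enter (6,3) at t=1.9319
    y: enter (6,2) at t=2.7952 ← occupied
  → r_1 = 2.7952
beam 2: φ=-90°, α=300°
  dir = (cos 300°, sin 300°) = (0.5000, -0.8660); from cell (7,5)
  next x-line at t=1.0000, next y-line at t=0.8083; Δt_x=2.0000, Δt_y=1.1547
    y: enter (7,4) at t=0.8083
    x: enter (8,4) at t=1.0000
    y: enter (8,3) at t=1.9630
    x: enter (9,3) at t=3.0000 ← occupied
  → r_2 = 3.0000
beam 3: φ=-45°, α=345°
  dir = (cos 345°, sin 345°) = (0.9659, -0.2588); from cell (7,5)
  next x-line at t=0.5176, next y-line at t=2.7046; Δt_x=1.0353, Δt_y=3.8637
    x: enter (8,5) at t=0.5176 ← occupied
  → r_3 = 0.5176
beam 4: φ=0°, α=30°
  dir = (cos 30°, sin 30°) = (0.8660, 0.5000); from cell (7,5)
  next x-line at t=0.5774, next y-line at t=0.6000; Δt_x=1.1547, Δt_y=2.0000
    x: enter (8,5) at t=0.5774 ← occupied
  → r_4 = 0.5774
beam 5: φ=45°, α=75°
  dir = (cos 75°, sin 75°) = (0.2588, 0.9659); from cell (7,5)
  next x-line at t=1.9319, next y-line at t=0.3106; Δt_x=3.8637, Δt_y=1.0353
    y: enter (7,6) at t=0.3106 ← occupied
  → r_5 = 0.3106
beam 6: φ=90°, α=120°
  dir = (cos 120°, sin 120°) = (-0.5000, 0.8660); from cell (7,5)
  next x-line at t=1.0000, next y-line at t=0.3464; Δt_x=2.0000, Δt_y=1.1547
    y: enter (7,6) at t=0.3464 ← occupied
  → r_6 = 0.3464
beam 7: φ=135°, α=165°
  dir = (cos 165°, sin 165°) = (-0.9659, 0.2588); from cell (7,5)
  next x-line at t=0.5176, next y-line at t=1.1591; Δt_x=1.0353, Δt_y=3.8637
    x: enter (6,5) at t=0.5176
    y: enter (6,6) at t=1.1591 ← occupied
  → r_7 = 1.1591

ranges = [2.7952, 3.0000, 0.5176, 0.5774, 0.3106, 0.3464, 1.1591]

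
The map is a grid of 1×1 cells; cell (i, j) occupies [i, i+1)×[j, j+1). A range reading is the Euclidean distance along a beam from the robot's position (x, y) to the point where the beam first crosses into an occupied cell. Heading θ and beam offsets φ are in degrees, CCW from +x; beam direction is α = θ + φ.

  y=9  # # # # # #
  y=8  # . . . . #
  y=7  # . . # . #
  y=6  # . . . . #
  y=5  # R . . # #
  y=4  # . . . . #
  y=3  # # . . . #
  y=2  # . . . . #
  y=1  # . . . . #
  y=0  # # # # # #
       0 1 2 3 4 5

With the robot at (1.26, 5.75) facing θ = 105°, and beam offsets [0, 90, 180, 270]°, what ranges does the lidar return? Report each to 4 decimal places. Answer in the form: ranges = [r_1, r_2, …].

ranges = [1.0046, 0.2692, 1.8117, 3.8719]

beam 1: φ=0°, α=105°
  cosα=-0.2588 sinα=0.9659 | (1,5) | tMaxX 1.0046 tMaxY 0.2588 | tΔX 3.8637 tΔY 1.0353
    t=0.2588 [y] (1,6)
    t=1.0046 [x] (0,6) — stop
  → r_1 = 1.0046
beam 2: φ=90°, α=195°
  cosα=-0.9659 sinα=-0.2588 | (1,5) | tMaxX 0.2692 tMaxY 2.8978 | tΔX 1.0353 tΔY 3.8637
    t=0.2692 [x] (0,5) — stop
  → r_2 = 0.2692
beam 3: φ=180°, α=285°
  cosα=0.2588 sinα=-0.9659 | (1,5) | tMaxX 2.8591 tMaxY 0.7765 | tΔX 3.8637 tΔY 1.0353
    t=0.7765 [y] (1,4)
    t=1.8117 [y] (1,3) — stop
  → r_3 = 1.8117
beam 4: φ=270°, α=15°
  cosα=0.9659 sinα=0.2588 | (1,5) | tMaxX 0.7661 tMaxY 0.9659 | tΔX 1.0353 tΔY 3.8637
    t=0.7661 [x] (2,5)
    t=0.9659 [y] (2,6)
    t=1.8014 [x] (3,6)
    t=2.8367 [x] (4,6)
    t=3.8719 [x] (5,6) — stop
  → r_4 = 3.8719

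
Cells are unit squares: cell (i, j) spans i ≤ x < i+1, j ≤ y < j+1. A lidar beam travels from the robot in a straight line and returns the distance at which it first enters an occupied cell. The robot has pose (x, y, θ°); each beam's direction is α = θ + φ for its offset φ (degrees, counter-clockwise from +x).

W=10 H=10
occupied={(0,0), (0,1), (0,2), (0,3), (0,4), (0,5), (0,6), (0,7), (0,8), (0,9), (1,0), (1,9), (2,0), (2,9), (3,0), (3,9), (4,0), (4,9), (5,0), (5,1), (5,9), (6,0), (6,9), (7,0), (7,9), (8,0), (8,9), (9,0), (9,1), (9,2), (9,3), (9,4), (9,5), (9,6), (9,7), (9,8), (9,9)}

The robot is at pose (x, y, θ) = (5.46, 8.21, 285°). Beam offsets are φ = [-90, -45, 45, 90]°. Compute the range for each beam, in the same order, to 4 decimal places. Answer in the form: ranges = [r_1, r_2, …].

beam 1: φ=-90°, α=195°
  direction (-0.9659, -0.2588); cell (5,8); t to first gridline: x 0.4762, y 0.8114 (then +1.0353 / +3.8637)
    (4,8) via x @ 0.4762
    (4,7) via y @ 0.8114
    (3,7) via x @ 1.5115
    (2,7) via x @ 2.5468
    (1,7) via x @ 3.5821
    (0,7) via x @ 4.6173  # hit
  → r_1 = 4.6173
beam 2: φ=-45°, α=240°
  direction (-0.5000, -0.8660); cell (5,8); t to first gridline: x 0.9200, y 0.2425 (then +2.0000 / +1.1547)
    (5,7) via y @ 0.2425
    (4,7) via x @ 0.9200
    (4,6) via y @ 1.3972
    (4,5) via y @ 2.5519
    (3,5) via x @ 2.9200
    (3,4) via y @ 3.7066
    (3,3) via y @ 4.8613
    (2,3) via x @ 4.9200
    (2,2) via y @ 6.0160
    (1,2) via x @ 6.9200
    (1,1) via y @ 7.1707
    (1,0) via y @ 8.3254  # hit
  → r_2 = 8.3254
beam 3: φ=45°, α=330°
  direction (0.8660, -0.5000); cell (5,8); t to first gridline: x 0.6235, y 0.4200 (then +1.1547 / +2.0000)
    (5,7) via y @ 0.4200
    (6,7) via x @ 0.6235
    (7,7) via x @ 1.7782
    (7,6) via y @ 2.4200
    (8,6) via x @ 2.9329
    (9,6) via x @ 4.0876  # hit
  → r_3 = 4.0876
beam 4: φ=90°, α=15°
  direction (0.9659, 0.2588); cell (5,8); t to first gridline: x 0.5590, y 3.0523 (then +1.0353 / +3.8637)
    (6,8) via x @ 0.5590
    (7,8) via x @ 1.5943
    (8,8) via x @ 2.6296
    (8,9) via y @ 3.0523  # hit
  → r_4 = 3.0523

ranges = [4.6173, 8.3254, 4.0876, 3.0523]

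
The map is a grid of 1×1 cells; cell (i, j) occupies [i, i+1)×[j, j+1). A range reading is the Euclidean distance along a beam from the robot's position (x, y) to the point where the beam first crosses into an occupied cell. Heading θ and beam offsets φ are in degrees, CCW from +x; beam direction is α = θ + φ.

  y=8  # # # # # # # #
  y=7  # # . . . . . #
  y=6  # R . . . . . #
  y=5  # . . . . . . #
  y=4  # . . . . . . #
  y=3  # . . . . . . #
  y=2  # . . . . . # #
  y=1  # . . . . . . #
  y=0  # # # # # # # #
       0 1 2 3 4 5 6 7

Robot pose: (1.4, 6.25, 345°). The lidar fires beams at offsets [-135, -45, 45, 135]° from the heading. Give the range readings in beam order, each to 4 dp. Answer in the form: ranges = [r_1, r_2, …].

beam 1: φ=-135°, α=210°
  cosα=-0.8660 sinα=-0.5000 | (1,6) | tMaxX 0.4619 tMaxY 0.5000 | tΔX 1.1547 tΔY 2.0000
    t=0.4619 [x] (0,6) — stop
  → r_1 = 0.4619
beam 2: φ=-45°, α=300°
  cosα=0.5000 sinα=-0.8660 | (1,6) | tMaxX 1.2000 tMaxY 0.2887 | tΔX 2.0000 tΔY 1.1547
    t=0.2887 [y] (1,5)
    t=1.2000 [x] (2,5)
    t=1.4434 [y] (2,4)
    t=2.5981 [y] (2,3)
    t=3.2000 [x] (3,3)
    t=3.7528 [y] (3,2)
    t=4.9075 [y] (3,1)
    t=5.2000 [x] (4,1)
    t=6.0622 [y] (4,0) — stop
  → r_2 = 6.0622
beam 3: φ=45°, α=30°
  cosα=0.8660 sinα=0.5000 | (1,6) | tMaxX 0.6928 tMaxY 1.5000 | tΔX 1.1547 tΔY 2.0000
    t=0.6928 [x] (2,6)
    t=1.5000 [y] (2,7)
    t=1.8475 [x] (3,7)
    t=3.0022 [x] (4,7)
    t=3.5000 [y] (4,8) — stop
  → r_3 = 3.5000
beam 4: φ=135°, α=120°
  cosα=-0.5000 sinα=0.8660 | (1,6) | tMaxX 0.8000 tMaxY 0.8660 | tΔX 2.0000 tΔY 1.1547
    t=0.8000 [x] (0,6) — stop
  → r_4 = 0.8000

ranges = [0.4619, 6.0622, 3.5000, 0.8000]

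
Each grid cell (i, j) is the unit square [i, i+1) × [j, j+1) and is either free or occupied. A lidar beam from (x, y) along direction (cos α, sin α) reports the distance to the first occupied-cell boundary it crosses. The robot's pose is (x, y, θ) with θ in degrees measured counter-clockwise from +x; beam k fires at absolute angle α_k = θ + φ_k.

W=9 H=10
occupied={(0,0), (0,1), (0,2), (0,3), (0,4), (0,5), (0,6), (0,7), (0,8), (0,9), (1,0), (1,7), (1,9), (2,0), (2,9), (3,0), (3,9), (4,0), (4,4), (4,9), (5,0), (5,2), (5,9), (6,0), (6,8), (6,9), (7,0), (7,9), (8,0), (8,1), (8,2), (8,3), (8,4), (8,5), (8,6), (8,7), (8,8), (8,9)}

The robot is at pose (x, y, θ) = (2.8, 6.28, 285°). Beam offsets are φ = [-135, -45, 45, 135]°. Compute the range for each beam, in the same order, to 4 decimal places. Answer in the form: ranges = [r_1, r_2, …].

beam 1: φ=-135°, α=150°
  d=(-0.8660,0.5000)  start (2,6)  tX=0.9238 tY=1.4400  stride 1/|dx|=1.1547 1/|dy|=2.0000
    cross x-line → (1,6), t=0.9238
    cross y-line → (1,7), t=1.4400 (wall)
  → r_1 = 1.4400
beam 2: φ=-45°, α=240°
  d=(-0.5000,-0.8660)  start (2,6)  tX=1.6000 tY=0.3233  stride 1/|dx|=2.0000 1/|dy|=1.1547
    cross y-line → (2,5), t=0.3233
    cross y-line → (2,4), t=1.4780
    cross x-line → (1,4), t=1.6000
    cross y-line → (1,3), t=2.6327
    cross x-line → (0,3), t=3.6000 (wall)
  → r_2 = 3.6000
beam 3: φ=45°, α=330°
  d=(0.8660,-0.5000)  start (2,6)  tX=0.2309 tY=0.5600  stride 1/|dx|=1.1547 1/|dy|=2.0000
    cross x-line → (3,6), t=0.2309
    cross y-line → (3,5), t=0.5600
    cross x-line → (4,5), t=1.3856
    cross x-line → (5,5), t=2.5403
    cross y-line → (5,4), t=2.5600
    cross x-line → (6,4), t=3.6950
    cross y-line → (6,3), t=4.5600
    cross x-line → (7,3), t=4.8497
    cross x-line → (8,3), t=6.0044 (wall)
  → r_3 = 6.0044
beam 4: φ=135°, α=60°
  d=(0.5000,0.8660)  start (2,6)  tX=0.4000 tY=0.8314  stride 1/|dx|=2.0000 1/|dy|=1.1547
    cross x-line → (3,6), t=0.4000
    cross y-line → (3,7), t=0.8314
    cross y-line → (3,8), t=1.9861
    cross x-line → (4,8), t=2.4000
    cross y-line → (4,9), t=3.1408 (wall)
  → r_4 = 3.1408

ranges = [1.4400, 3.6000, 6.0044, 3.1408]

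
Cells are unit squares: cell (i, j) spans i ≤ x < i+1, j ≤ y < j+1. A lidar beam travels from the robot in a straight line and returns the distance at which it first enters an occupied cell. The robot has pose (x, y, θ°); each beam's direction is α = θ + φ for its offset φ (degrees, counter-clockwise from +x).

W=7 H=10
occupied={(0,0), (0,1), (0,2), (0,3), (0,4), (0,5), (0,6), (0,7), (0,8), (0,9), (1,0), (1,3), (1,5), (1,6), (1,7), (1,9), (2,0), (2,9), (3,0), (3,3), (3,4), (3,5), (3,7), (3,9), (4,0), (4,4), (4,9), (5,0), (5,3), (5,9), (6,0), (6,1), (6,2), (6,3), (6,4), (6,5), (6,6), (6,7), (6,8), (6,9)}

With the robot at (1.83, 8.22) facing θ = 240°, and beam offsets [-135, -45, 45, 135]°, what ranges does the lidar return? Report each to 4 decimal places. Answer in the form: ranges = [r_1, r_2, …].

ranges = [0.8075, 0.8500, 0.2278, 3.0137]

beam 1: φ=-135°, α=105°
  direction (-0.2588, 0.9659); cell (1,8); t to first gridline: x 3.2069, y 0.8075 (then +3.8637 / +1.0353)
    (1,9) via y @ 0.8075  # hit
  → r_1 = 0.8075
beam 2: φ=-45°, α=195°
  direction (-0.9659, -0.2588); cell (1,8); t to first gridline: x 0.8593, y 0.8500 (then +1.0353 / +3.8637)
    (1,7) via y @ 0.8500  # hit
  → r_2 = 0.8500
beam 3: φ=45°, α=285°
  direction (0.2588, -0.9659); cell (1,8); t to first gridline: x 0.6568, y 0.2278 (then +3.8637 / +1.0353)
    (1,7) via y @ 0.2278  # hit
  → r_3 = 0.2278
beam 4: φ=135°, α=15°
  direction (0.9659, 0.2588); cell (1,8); t to first gridline: x 0.1760, y 3.0137 (then +1.0353 / +3.8637)
    (2,8) via x @ 0.1760
    (3,8) via x @ 1.2113
    (4,8) via x @ 2.2465
    (4,9) via y @ 3.0137  # hit
  → r_4 = 3.0137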